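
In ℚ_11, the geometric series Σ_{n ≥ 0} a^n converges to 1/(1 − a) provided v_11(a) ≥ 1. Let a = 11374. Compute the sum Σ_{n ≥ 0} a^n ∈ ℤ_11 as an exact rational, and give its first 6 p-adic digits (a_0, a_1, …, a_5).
Σ a^n = 1/(1 − a) = -1/11373;  first 6 digits = (1, 0, 6, 8, 3, 0)

v_11(a) = 2 ≥ 1, so the series converges in ℤ_11 to 1/(1 − a) = 1/(1 − 11374) = -1/11373. Expand this rational in ℤ_11: compute digits iteratively via d_i = x_i mod 11, x_{i+1} = (x_i − d_i)/11. The first 6 digits are (1, 0, 6, 8, 3, 0).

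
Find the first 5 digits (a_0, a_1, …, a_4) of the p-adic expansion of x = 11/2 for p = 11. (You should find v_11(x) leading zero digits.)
(a_0, …, a_4) = (0, 6, 5, 5, 5)

v_11(11/2) = 1, so a_0 = ... = a_0 = 0. Factor out: x = 11^1 · u with u = 1/2 a unit in ℤ_11. Expand u iteratively via a_{v+i} = u_i mod 11, u_{i+1} = (u_i − a_{v+i})/11:
  u_0 = 1/2;  a_1 = 6;  u_1 = (u_0 − 6)/11 = -1/2
  u_1 = -1/2;  a_2 = 5;  u_2 = (u_1 − 5)/11 = -1/2
  u_2 = -1/2;  a_3 = 5;  u_3 = (u_2 − 5)/11 = -1/2
  u_3 = -1/2;  a_4 = 5;  u_4 = (u_3 − 5)/11 = -1/2
Digits: (0, 6, 5, 5, 5).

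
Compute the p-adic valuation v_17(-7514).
v_17(-7514) = 2

v_17(n) is the largest exponent k such that 17^k divides n. Factor out: -7514 = -17^2 · 26. (Sign doesn't affect v_p.) So v_17(-7514) = 2.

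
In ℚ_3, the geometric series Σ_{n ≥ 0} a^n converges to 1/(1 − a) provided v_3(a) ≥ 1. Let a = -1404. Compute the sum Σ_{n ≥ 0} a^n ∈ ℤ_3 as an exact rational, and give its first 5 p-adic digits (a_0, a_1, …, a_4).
Σ a^n = 1/(1 − a) = 1/1405;  first 5 digits = (1, 0, 0, 2, 0)

v_3(a) = 3 ≥ 1, so the series converges in ℤ_3 to 1/(1 − a) = 1/(1 − (-1404)) = 1/1405. Expand this rational in ℤ_3: compute digits iteratively via d_i = x_i mod 3, x_{i+1} = (x_i − d_i)/3. The first 5 digits are (1, 0, 0, 2, 0).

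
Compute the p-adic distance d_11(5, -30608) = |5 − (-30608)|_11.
d_11(5, -30608) = 1/1331

Step 1 — x − y = 5 − (-30608) = 30613. Step 2 — v_11(30613) = 3 (factor: 30613 = (11^3 · 23); the sign does not affect v_p). Step 3 — |x − y|_11 = 11^{-3} = 1/1331.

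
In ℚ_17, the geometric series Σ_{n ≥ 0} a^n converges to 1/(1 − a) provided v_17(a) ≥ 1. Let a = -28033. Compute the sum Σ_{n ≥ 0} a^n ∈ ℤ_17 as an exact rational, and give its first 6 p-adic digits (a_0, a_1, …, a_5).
Σ a^n = 1/(1 − a) = 1/28034;  first 6 digits = (1, 0, 5, 11, 7, 9)

v_17(a) = 2 ≥ 1, so the series converges in ℤ_17 to 1/(1 − a) = 1/(1 − (-28033)) = 1/28034. Expand this rational in ℤ_17: compute digits iteratively via d_i = x_i mod 17, x_{i+1} = (x_i − d_i)/17. The first 6 digits are (1, 0, 5, 11, 7, 9).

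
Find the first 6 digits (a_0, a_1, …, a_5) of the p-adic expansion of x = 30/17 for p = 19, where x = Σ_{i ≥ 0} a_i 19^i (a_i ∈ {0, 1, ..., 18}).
(a_0, …, a_5) = (4, 1, 10, 14, 16, 17)

v_19(30/17) = 0 (numerator and denominator both coprime to 19), so x ∈ ℤ_19^×. Compute digits iteratively via a_i = x_i mod 19, x_{i+1} = (x_i − a_i)/19, with x_0 = x:
  x_0 = 30/17;  a_0 = 4;  x_1 = (x_0 − 4)/19 = -2/17
  x_1 = -2/17;  a_1 = 1;  x_2 = (x_1 − 1)/19 = -1/17
  x_2 = -1/17;  a_2 = 10;  x_3 = (x_2 − 10)/19 = -9/17
  x_3 = -9/17;  a_3 = 14;  x_4 = (x_3 − 14)/19 = -13/17
  x_4 = -13/17;  a_4 = 16;  x_5 = (x_4 − 16)/19 = -15/17
  x_5 = -15/17;  a_5 = 17;  x_6 = (x_5 − 17)/19 = -16/17
Digits: (4, 1, 10, 14, 16, 17).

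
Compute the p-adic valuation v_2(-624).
v_2(-624) = 4

v_2(n) is the largest exponent k such that 2^k divides n. Factor out: -624 = -2^4 · 39. (Sign doesn't affect v_p.) So v_2(-624) = 4.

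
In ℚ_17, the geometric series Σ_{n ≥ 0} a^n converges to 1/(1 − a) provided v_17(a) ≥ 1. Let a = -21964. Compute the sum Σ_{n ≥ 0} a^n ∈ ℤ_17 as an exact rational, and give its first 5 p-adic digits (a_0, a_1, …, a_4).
Σ a^n = 1/(1 − a) = 1/21965;  first 5 digits = (1, 0, 9, 12, 12)

v_17(a) = 2 ≥ 1, so the series converges in ℤ_17 to 1/(1 − a) = 1/(1 − (-21964)) = 1/21965. Expand this rational in ℤ_17: compute digits iteratively via d_i = x_i mod 17, x_{i+1} = (x_i − d_i)/17. The first 5 digits are (1, 0, 9, 12, 12).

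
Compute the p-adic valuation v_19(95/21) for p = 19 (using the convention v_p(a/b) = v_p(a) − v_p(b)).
v_19(95/21) = 1

Factor powers of 19 from the numerator and denominator of the reduced fraction: 95 = 19^1 · 5 and 21 = 19^0 · 21. Apply v_p(a/b) = v_p(a) − v_p(b): v_19(95/21) = 1 − 0 = 1.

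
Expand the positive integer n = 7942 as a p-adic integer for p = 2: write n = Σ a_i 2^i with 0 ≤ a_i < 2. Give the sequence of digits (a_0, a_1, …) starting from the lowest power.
(a_0, a_1, …) = (0, 1, 1, 0, 0, 0, 0, 0, 1, 1, 1, 1, 1)

Repeated division by 2 gives the digits low-to-high: 7942 = 1·2^1 + 1·2^2 + 1·2^8 + 1·2^9 + 1·2^10 + 1·2^11 + 1·2^12. Digit sequence: (0, 1, 1, 0, 0, 0, 0, 0, 1, 1, 1, 1, 1).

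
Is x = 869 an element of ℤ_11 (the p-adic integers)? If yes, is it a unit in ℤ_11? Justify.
x ∈ ℤ_11 but not a unit; v_11(x) = 1 > 0

ℤ_11 = {x ∈ ℚ_11 : v_11(x) ≥ 0} and ℤ_11^× = {x ∈ ℤ_11 : v_11(x) = 0}. Here v_11(869) = v_11(num) − v_11(den) = 1; compare against these criteria.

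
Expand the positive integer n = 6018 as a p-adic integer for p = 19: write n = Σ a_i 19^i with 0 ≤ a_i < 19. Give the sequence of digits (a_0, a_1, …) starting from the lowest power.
(a_0, a_1, …) = (14, 12, 16)

Repeated division by 19 gives the digits low-to-high: 6018 = 14 + 12·19^1 + 16·19^2. Digit sequence: (14, 12, 16).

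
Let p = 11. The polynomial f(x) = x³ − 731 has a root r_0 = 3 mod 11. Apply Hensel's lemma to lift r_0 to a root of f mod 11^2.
r_1 = 47 (mod 121)

Hensel: r_{i+1} = r_i − f(r_i)/f′(r_i) mod 11^{i+2}, where f′(x) = 3x². Iterate:
  r_0 = 3 (mod 11)
  r_1 = 47 (mod 121)
Final: r = 47 with f(r) ≡ 0 mod 11^2.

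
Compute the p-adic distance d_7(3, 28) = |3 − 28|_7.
d_7(3, 28) = 1

Step 1 — x − y = 3 − 28 = -25. Step 2 — v_7(-25) = 0 (factor: -25 = −(7^0 · 25); the sign does not affect v_p). Step 3 — |x − y|_7 = 7^{0} = 1.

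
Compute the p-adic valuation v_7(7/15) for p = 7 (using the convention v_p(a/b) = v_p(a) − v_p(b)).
v_7(7/15) = 1

Factor powers of 7 from the numerator and denominator of the reduced fraction: 7 = 7^1 · 1 and 15 = 7^0 · 15. Apply v_p(a/b) = v_p(a) − v_p(b): v_7(7/15) = 1 − 0 = 1.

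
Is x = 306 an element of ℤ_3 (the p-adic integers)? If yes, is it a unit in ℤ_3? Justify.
x ∈ ℤ_3 but not a unit; v_3(x) = 2 > 0

ℤ_3 = {x ∈ ℚ_3 : v_3(x) ≥ 0} and ℤ_3^× = {x ∈ ℤ_3 : v_3(x) = 0}. Here v_3(306) = v_3(num) − v_3(den) = 2; compare against these criteria.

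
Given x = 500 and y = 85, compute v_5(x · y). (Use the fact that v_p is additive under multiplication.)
v_5(42500) = 4

v_p(x) = 3 (factor: 500 = 5^3 · 4); v_p(y) = 1 (factor: 85 = 5^1 · 17). Additivity: v_p(xy) = v_p(x) + v_p(y) = 3 + 1 = 4. (Direct check: xy = 42500 = 5^4 · (68).)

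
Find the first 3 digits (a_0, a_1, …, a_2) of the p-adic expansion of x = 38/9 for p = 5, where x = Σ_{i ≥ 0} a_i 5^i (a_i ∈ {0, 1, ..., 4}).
(a_0, …, a_2) = (2, 1, 1)

v_5(38/9) = 0 (numerator and denominator both coprime to 5), so x ∈ ℤ_5^×. Compute digits iteratively via a_i = x_i mod 5, x_{i+1} = (x_i − a_i)/5, with x_0 = x:
  x_0 = 38/9;  a_0 = 2;  x_1 = (x_0 − 2)/5 = 4/9
  x_1 = 4/9;  a_1 = 1;  x_2 = (x_1 − 1)/5 = -1/9
  x_2 = -1/9;  a_2 = 1;  x_3 = (x_2 − 1)/5 = -2/9
Digits: (2, 1, 1).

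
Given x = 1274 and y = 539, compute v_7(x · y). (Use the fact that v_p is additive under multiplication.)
v_7(686686) = 4

v_p(x) = 2 (factor: 1274 = 7^2 · 26); v_p(y) = 2 (factor: 539 = 7^2 · 11). Additivity: v_p(xy) = v_p(x) + v_p(y) = 2 + 2 = 4. (Direct check: xy = 686686 = 7^4 · (286).)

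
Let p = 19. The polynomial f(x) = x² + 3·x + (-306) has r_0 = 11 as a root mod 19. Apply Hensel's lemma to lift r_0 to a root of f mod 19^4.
r_3 = 33128 (mod 130321)

Hensel: r_{i+1} = r_i − f(r_i)·(f′(r_i))^{-1} mod 19^{i+2}, f′(x) = 2x + 3. Iterate:
  r_0 = 11 (mod 19)
  r_1 = 277 (mod 361)
  r_2 = 5692 (mod 6859)
  r_3 = 33128 (mod 130321)
Final: r = 33128 satisfies f(r) ≡ 0 mod 19^4.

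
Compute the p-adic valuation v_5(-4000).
v_5(-4000) = 3

v_5(n) is the largest exponent k such that 5^k divides n. Factor out: -4000 = -5^3 · 32. (Sign doesn't affect v_p.) So v_5(-4000) = 3.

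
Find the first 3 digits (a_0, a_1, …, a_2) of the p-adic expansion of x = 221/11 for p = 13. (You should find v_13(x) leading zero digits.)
(a_0, …, a_2) = (0, 11, 4)

v_13(221/11) = 1, so a_0 = ... = a_0 = 0. Factor out: x = 13^1 · u with u = 17/11 a unit in ℤ_13. Expand u iteratively via a_{v+i} = u_i mod 13, u_{i+1} = (u_i − a_{v+i})/13:
  u_0 = 17/11;  a_1 = 11;  u_1 = (u_0 − 11)/13 = -8/11
  u_1 = -8/11;  a_2 = 4;  u_2 = (u_1 − 4)/13 = -4/11
Digits: (0, 11, 4).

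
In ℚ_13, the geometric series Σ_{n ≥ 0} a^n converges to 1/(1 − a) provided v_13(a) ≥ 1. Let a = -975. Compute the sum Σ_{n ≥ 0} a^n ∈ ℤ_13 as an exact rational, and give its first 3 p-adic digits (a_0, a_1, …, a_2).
Σ a^n = 1/(1 − a) = 1/976;  first 3 digits = (1, 3, 3)

v_13(a) = 1 ≥ 1, so the series converges in ℤ_13 to 1/(1 − a) = 1/(1 − (-975)) = 1/976. Expand this rational in ℤ_13: compute digits iteratively via d_i = x_i mod 13, x_{i+1} = (x_i − d_i)/13. The first 3 digits are (1, 3, 3).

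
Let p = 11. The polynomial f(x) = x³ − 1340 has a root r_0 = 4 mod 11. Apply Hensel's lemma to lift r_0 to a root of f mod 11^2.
r_1 = 81 (mod 121)

Hensel: r_{i+1} = r_i − f(r_i)/f′(r_i) mod 11^{i+2}, where f′(x) = 3x². Iterate:
  r_0 = 4 (mod 11)
  r_1 = 81 (mod 121)
Final: r = 81 with f(r) ≡ 0 mod 11^2.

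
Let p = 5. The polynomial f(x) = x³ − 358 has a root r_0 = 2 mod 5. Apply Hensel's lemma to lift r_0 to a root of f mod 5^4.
r_3 = 552 (mod 625)

Hensel: r_{i+1} = r_i − f(r_i)/f′(r_i) mod 5^{i+2}, where f′(x) = 3x². Iterate:
  r_0 = 2 (mod 5)
  r_1 = 2 (mod 25)
  r_2 = 52 (mod 125)
  r_3 = 552 (mod 625)
Final: r = 552 with f(r) ≡ 0 mod 5^4.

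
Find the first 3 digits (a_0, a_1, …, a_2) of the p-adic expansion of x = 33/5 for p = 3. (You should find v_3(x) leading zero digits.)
(a_0, …, a_2) = (0, 1, 1)

v_3(33/5) = 1, so a_0 = ... = a_0 = 0. Factor out: x = 3^1 · u with u = 11/5 a unit in ℤ_3. Expand u iteratively via a_{v+i} = u_i mod 3, u_{i+1} = (u_i − a_{v+i})/3:
  u_0 = 11/5;  a_1 = 1;  u_1 = (u_0 − 1)/3 = 2/5
  u_1 = 2/5;  a_2 = 1;  u_2 = (u_1 − 1)/3 = -1/5
Digits: (0, 1, 1).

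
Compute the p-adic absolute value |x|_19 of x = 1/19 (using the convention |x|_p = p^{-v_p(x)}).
|1/19|_19 = 19

Step 1 — compute v_19(x) by factoring powers of 19 out of the numerator and denominator: v_19(1/19) = -1. Step 2 — apply |x|_p = p^{-v_p(x)} = 19^{1} = 19.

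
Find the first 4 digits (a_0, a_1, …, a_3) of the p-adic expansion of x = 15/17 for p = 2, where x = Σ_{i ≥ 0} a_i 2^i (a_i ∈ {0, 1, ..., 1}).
(a_0, …, a_3) = (1, 1, 1, 1)

v_2(15/17) = 0 (numerator and denominator both coprime to 2), so x ∈ ℤ_2^×. Compute digits iteratively via a_i = x_i mod 2, x_{i+1} = (x_i − a_i)/2, with x_0 = x:
  x_0 = 15/17;  a_0 = 1;  x_1 = (x_0 − 1)/2 = -1/17
  x_1 = -1/17;  a_1 = 1;  x_2 = (x_1 − 1)/2 = -9/17
  x_2 = -9/17;  a_2 = 1;  x_3 = (x_2 − 1)/2 = -13/17
  x_3 = -13/17;  a_3 = 1;  x_4 = (x_3 − 1)/2 = -15/17
Digits: (1, 1, 1, 1).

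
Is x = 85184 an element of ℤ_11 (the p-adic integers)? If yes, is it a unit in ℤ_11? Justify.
x ∈ ℤ_11 but not a unit; v_11(x) = 3 > 0

ℤ_11 = {x ∈ ℚ_11 : v_11(x) ≥ 0} and ℤ_11^× = {x ∈ ℤ_11 : v_11(x) = 0}. Here v_11(85184) = v_11(num) − v_11(den) = 3; compare against these criteria.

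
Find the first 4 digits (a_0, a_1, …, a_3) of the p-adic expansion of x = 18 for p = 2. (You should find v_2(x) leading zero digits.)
(a_0, …, a_3) = (0, 1, 0, 0)

v_2(18) = 1, so a_0 = ... = a_0 = 0. Factor out: x = 2^1 · u with u = 9 a unit in ℤ_2. Expand u iteratively via a_{v+i} = u_i mod 2, u_{i+1} = (u_i − a_{v+i})/2:
  u_0 = 9;  a_1 = 1;  u_1 = (u_0 − 1)/2 = 4
  u_1 = 4;  a_2 = 0;  u_2 = (u_1 − 0)/2 = 2
  u_2 = 2;  a_3 = 0;  u_3 = (u_2 − 0)/2 = 1
Digits: (0, 1, 0, 0).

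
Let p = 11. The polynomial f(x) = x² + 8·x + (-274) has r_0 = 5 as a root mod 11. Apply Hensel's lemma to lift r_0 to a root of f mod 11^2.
r_1 = 104 (mod 121)

Hensel: r_{i+1} = r_i − f(r_i)·(f′(r_i))^{-1} mod 11^{i+2}, f′(x) = 2x + 8. Iterate:
  r_0 = 5 (mod 11)
  r_1 = 104 (mod 121)
Final: r = 104 satisfies f(r) ≡ 0 mod 11^2.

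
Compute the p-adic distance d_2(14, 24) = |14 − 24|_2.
d_2(14, 24) = 1/2

Step 1 — x − y = 14 − 24 = -10. Step 2 — v_2(-10) = 1 (factor: -10 = −(2^1 · 5); the sign does not affect v_p). Step 3 — |x − y|_2 = 2^{-1} = 1/2.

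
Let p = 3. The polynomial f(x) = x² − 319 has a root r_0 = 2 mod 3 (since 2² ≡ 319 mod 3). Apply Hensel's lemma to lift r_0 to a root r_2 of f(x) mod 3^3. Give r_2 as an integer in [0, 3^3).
r_2 = 20 (mod 27)

Hensel's recurrence: r_{i+1} = r_i − f(r_i)·(f′(r_i))^{-1} mod 3^{i+2}, with f′(x) = 2x. Iterate:
  r_0 = 2 (mod 3)
  r_1 = 2 (mod 9)
  r_2 = 20 (mod 27)
Final: r_2 = 20, and one checks f(r_2) ≡ 0 mod 3^3.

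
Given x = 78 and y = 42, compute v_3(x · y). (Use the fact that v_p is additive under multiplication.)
v_3(3276) = 2

v_p(x) = 1 (factor: 78 = 3^1 · 26); v_p(y) = 1 (factor: 42 = 3^1 · 14). Additivity: v_p(xy) = v_p(x) + v_p(y) = 1 + 1 = 2. (Direct check: xy = 3276 = 3^2 · (364).)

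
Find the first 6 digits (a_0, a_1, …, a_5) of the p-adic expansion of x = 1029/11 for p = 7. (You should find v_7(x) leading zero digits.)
(a_0, …, a_5) = (0, 0, 0, 6, 3, 2)

v_7(1029/11) = 3, so a_0 = ... = a_2 = 0. Factor out: x = 7^3 · u with u = 3/11 a unit in ℤ_7. Expand u iteratively via a_{v+i} = u_i mod 7, u_{i+1} = (u_i − a_{v+i})/7:
  u_0 = 3/11;  a_3 = 6;  u_1 = (u_0 − 6)/7 = -9/11
  u_1 = -9/11;  a_4 = 3;  u_2 = (u_1 − 3)/7 = -6/11
  u_2 = -6/11;  a_5 = 2;  u_3 = (u_2 − 2)/7 = -4/11
Digits: (0, 0, 0, 6, 3, 2).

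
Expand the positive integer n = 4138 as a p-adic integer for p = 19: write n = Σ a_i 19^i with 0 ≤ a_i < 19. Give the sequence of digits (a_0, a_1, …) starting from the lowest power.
(a_0, a_1, …) = (15, 8, 11)

Repeated division by 19 gives the digits low-to-high: 4138 = 15 + 8·19^1 + 11·19^2. Digit sequence: (15, 8, 11).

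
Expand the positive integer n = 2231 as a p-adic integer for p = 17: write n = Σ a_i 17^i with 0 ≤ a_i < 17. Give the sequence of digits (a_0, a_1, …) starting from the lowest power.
(a_0, a_1, …) = (4, 12, 7)

Repeated division by 17 gives the digits low-to-high: 2231 = 4 + 12·17^1 + 7·17^2. Digit sequence: (4, 12, 7).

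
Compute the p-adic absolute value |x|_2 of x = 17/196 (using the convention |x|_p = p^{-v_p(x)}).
|17/196|_2 = 4

Step 1 — compute v_2(x) by factoring powers of 2 out of the numerator and denominator: v_2(17/196) = -2. Step 2 — apply |x|_p = p^{-v_p(x)} = 2^{2} = 4.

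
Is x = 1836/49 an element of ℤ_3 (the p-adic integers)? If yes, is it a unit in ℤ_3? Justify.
x ∈ ℤ_3 but not a unit; v_3(x) = 3 > 0

ℤ_3 = {x ∈ ℚ_3 : v_3(x) ≥ 0} and ℤ_3^× = {x ∈ ℤ_3 : v_3(x) = 0}. Here v_3(1836/49) = v_3(num) − v_3(den) = 3; compare against these criteria.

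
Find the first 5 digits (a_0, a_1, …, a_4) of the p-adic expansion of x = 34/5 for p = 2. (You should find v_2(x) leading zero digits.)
(a_0, …, a_4) = (0, 1, 0, 1, 1)

v_2(34/5) = 1, so a_0 = ... = a_0 = 0. Factor out: x = 2^1 · u with u = 17/5 a unit in ℤ_2. Expand u iteratively via a_{v+i} = u_i mod 2, u_{i+1} = (u_i − a_{v+i})/2:
  u_0 = 17/5;  a_1 = 1;  u_1 = (u_0 − 1)/2 = 6/5
  u_1 = 6/5;  a_2 = 0;  u_2 = (u_1 − 0)/2 = 3/5
  u_2 = 3/5;  a_3 = 1;  u_3 = (u_2 − 1)/2 = -1/5
  u_3 = -1/5;  a_4 = 1;  u_4 = (u_3 − 1)/2 = -3/5
Digits: (0, 1, 0, 1, 1).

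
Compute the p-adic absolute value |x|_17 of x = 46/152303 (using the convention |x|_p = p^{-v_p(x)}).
|46/152303|_17 = 4913

Step 1 — compute v_17(x) by factoring powers of 17 out of the numerator and denominator: v_17(46/152303) = -3. Step 2 — apply |x|_p = p^{-v_p(x)} = 17^{3} = 4913.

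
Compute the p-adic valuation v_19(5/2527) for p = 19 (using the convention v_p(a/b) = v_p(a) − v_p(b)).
v_19(5/2527) = -2

Factor powers of 19 from the numerator and denominator of the reduced fraction: 5 = 19^0 · 5 and 2527 = 19^2 · 7. Apply v_p(a/b) = v_p(a) − v_p(b): v_19(5/2527) = 0 − 2 = -2.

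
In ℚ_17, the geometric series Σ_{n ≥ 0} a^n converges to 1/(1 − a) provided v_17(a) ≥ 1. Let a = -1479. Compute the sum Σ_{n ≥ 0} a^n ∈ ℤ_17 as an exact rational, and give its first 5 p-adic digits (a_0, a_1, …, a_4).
Σ a^n = 1/(1 − a) = 1/1480;  first 5 digits = (1, 15, 15, 11, 15)

v_17(a) = 1 ≥ 1, so the series converges in ℤ_17 to 1/(1 − a) = 1/(1 − (-1479)) = 1/1480. Expand this rational in ℤ_17: compute digits iteratively via d_i = x_i mod 17, x_{i+1} = (x_i − d_i)/17. The first 5 digits are (1, 15, 15, 11, 15).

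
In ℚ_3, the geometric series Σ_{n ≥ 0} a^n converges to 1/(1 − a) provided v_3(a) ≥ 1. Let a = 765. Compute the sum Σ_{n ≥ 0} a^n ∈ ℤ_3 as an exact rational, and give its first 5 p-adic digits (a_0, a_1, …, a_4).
Σ a^n = 1/(1 − a) = -1/764;  first 5 digits = (1, 0, 1, 1, 1)

v_3(a) = 2 ≥ 1, so the series converges in ℤ_3 to 1/(1 − a) = 1/(1 − 765) = -1/764. Expand this rational in ℤ_3: compute digits iteratively via d_i = x_i mod 3, x_{i+1} = (x_i − d_i)/3. The first 5 digits are (1, 0, 1, 1, 1).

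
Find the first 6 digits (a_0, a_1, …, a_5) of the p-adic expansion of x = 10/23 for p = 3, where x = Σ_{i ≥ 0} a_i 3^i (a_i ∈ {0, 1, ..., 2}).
(a_0, …, a_5) = (2, 0, 1, 0, 0, 1)

v_3(10/23) = 0 (numerator and denominator both coprime to 3), so x ∈ ℤ_3^×. Compute digits iteratively via a_i = x_i mod 3, x_{i+1} = (x_i − a_i)/3, with x_0 = x:
  x_0 = 10/23;  a_0 = 2;  x_1 = (x_0 − 2)/3 = -12/23
  x_1 = -12/23;  a_1 = 0;  x_2 = (x_1 − 0)/3 = -4/23
  x_2 = -4/23;  a_2 = 1;  x_3 = (x_2 − 1)/3 = -9/23
  x_3 = -9/23;  a_3 = 0;  x_4 = (x_3 − 0)/3 = -3/23
  x_4 = -3/23;  a_4 = 0;  x_5 = (x_4 − 0)/3 = -1/23
  x_5 = -1/23;  a_5 = 1;  x_6 = (x_5 − 1)/3 = -8/23
Digits: (2, 0, 1, 0, 0, 1).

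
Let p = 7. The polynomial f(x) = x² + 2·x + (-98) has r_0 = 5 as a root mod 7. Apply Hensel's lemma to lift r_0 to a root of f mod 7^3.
r_2 = 292 (mod 343)

Hensel: r_{i+1} = r_i − f(r_i)·(f′(r_i))^{-1} mod 7^{i+2}, f′(x) = 2x + 2. Iterate:
  r_0 = 5 (mod 7)
  r_1 = 47 (mod 49)
  r_2 = 292 (mod 343)
Final: r = 292 satisfies f(r) ≡ 0 mod 7^3.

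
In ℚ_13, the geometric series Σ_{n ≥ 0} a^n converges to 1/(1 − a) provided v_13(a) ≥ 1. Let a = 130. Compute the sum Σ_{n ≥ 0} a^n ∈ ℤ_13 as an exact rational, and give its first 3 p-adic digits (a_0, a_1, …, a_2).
Σ a^n = 1/(1 − a) = -1/129;  first 3 digits = (1, 10, 9)

v_13(a) = 1 ≥ 1, so the series converges in ℤ_13 to 1/(1 − a) = 1/(1 − 130) = -1/129. Expand this rational in ℤ_13: compute digits iteratively via d_i = x_i mod 13, x_{i+1} = (x_i − d_i)/13. The first 3 digits are (1, 10, 9).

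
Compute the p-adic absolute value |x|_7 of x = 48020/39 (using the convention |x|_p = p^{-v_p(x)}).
|48020/39|_7 = 1/2401

Step 1 — compute v_7(x) by factoring powers of 7 out of the numerator and denominator: v_7(48020/39) = 4. Step 2 — apply |x|_p = p^{-v_p(x)} = 7^{-4} = 1/2401.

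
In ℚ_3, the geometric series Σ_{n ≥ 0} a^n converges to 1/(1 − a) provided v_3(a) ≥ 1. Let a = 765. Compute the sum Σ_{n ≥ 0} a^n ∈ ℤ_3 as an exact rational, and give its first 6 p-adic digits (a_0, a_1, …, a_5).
Σ a^n = 1/(1 − a) = -1/764;  first 6 digits = (1, 0, 1, 1, 1, 2)

v_3(a) = 2 ≥ 1, so the series converges in ℤ_3 to 1/(1 − a) = 1/(1 − 765) = -1/764. Expand this rational in ℤ_3: compute digits iteratively via d_i = x_i mod 3, x_{i+1} = (x_i − d_i)/3. The first 6 digits are (1, 0, 1, 1, 1, 2).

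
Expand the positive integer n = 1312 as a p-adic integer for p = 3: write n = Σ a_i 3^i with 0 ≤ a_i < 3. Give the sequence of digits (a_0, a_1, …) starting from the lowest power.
(a_0, a_1, …) = (1, 2, 1, 0, 1, 2, 1)

Repeated division by 3 gives the digits low-to-high: 1312 = 1 + 2·3^1 + 1·3^2 + 1·3^4 + 2·3^5 + 1·3^6. Digit sequence: (1, 2, 1, 0, 1, 2, 1).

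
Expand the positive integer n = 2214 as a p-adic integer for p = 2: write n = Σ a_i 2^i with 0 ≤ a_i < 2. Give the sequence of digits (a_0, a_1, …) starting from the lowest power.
(a_0, a_1, …) = (0, 1, 1, 0, 0, 1, 0, 1, 0, 0, 0, 1)

Repeated division by 2 gives the digits low-to-high: 2214 = 1·2^1 + 1·2^2 + 1·2^5 + 1·2^7 + 1·2^11. Digit sequence: (0, 1, 1, 0, 0, 1, 0, 1, 0, 0, 0, 1).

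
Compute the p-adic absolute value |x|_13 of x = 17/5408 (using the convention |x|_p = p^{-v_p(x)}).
|17/5408|_13 = 169

Step 1 — compute v_13(x) by factoring powers of 13 out of the numerator and denominator: v_13(17/5408) = -2. Step 2 — apply |x|_p = p^{-v_p(x)} = 13^{2} = 169.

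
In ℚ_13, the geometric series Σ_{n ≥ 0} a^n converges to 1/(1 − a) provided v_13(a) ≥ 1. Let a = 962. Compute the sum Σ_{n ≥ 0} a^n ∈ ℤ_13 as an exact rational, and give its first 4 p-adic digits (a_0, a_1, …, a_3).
Σ a^n = 1/(1 − a) = -1/961;  first 4 digits = (1, 9, 8, 6)

v_13(a) = 1 ≥ 1, so the series converges in ℤ_13 to 1/(1 − a) = 1/(1 − 962) = -1/961. Expand this rational in ℤ_13: compute digits iteratively via d_i = x_i mod 13, x_{i+1} = (x_i − d_i)/13. The first 4 digits are (1, 9, 8, 6).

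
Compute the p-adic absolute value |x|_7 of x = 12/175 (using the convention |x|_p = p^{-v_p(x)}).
|12/175|_7 = 7

Step 1 — compute v_7(x) by factoring powers of 7 out of the numerator and denominator: v_7(12/175) = -1. Step 2 — apply |x|_p = p^{-v_p(x)} = 7^{1} = 7.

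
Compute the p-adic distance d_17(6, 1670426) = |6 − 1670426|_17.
d_17(6, 1670426) = 1/83521

Step 1 — x − y = 6 − 1670426 = -1670420. Step 2 — v_17(-1670420) = 4 (factor: -1670420 = −(17^4 · 20); the sign does not affect v_p). Step 3 — |x − y|_17 = 17^{-4} = 1/83521.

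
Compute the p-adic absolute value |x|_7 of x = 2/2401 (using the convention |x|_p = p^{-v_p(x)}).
|2/2401|_7 = 2401

Step 1 — compute v_7(x) by factoring powers of 7 out of the numerator and denominator: v_7(2/2401) = -4. Step 2 — apply |x|_p = p^{-v_p(x)} = 7^{4} = 2401.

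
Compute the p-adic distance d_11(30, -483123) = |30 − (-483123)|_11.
d_11(30, -483123) = 1/161051

Step 1 — x − y = 30 − (-483123) = 483153. Step 2 — v_11(483153) = 5 (factor: 483153 = (11^5 · 3); the sign does not affect v_p). Step 3 — |x − y|_11 = 11^{-5} = 1/161051.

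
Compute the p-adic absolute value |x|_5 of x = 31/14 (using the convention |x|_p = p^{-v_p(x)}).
|31/14|_5 = 1

Step 1 — compute v_5(x) by factoring powers of 5 out of the numerator and denominator: v_5(31/14) = 0. Step 2 — apply |x|_p = p^{-v_p(x)} = 5^{0} = 1.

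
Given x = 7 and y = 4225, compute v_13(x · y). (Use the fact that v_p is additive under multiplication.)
v_13(29575) = 2

v_p(x) = 0 (factor: 7 = 13^0 · 7); v_p(y) = 2 (factor: 4225 = 13^2 · 25). Additivity: v_p(xy) = v_p(x) + v_p(y) = 0 + 2 = 2. (Direct check: xy = 29575 = 13^2 · (175).)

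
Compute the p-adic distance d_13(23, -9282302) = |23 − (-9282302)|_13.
d_13(23, -9282302) = 1/371293

Step 1 — x − y = 23 − (-9282302) = 9282325. Step 2 — v_13(9282325) = 5 (factor: 9282325 = (13^5 · 25); the sign does not affect v_p). Step 3 — |x − y|_13 = 13^{-5} = 1/371293.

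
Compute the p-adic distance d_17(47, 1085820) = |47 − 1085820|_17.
d_17(47, 1085820) = 1/83521

Step 1 — x − y = 47 − 1085820 = -1085773. Step 2 — v_17(-1085773) = 4 (factor: -1085773 = −(17^4 · 13); the sign does not affect v_p). Step 3 — |x − y|_17 = 17^{-4} = 1/83521.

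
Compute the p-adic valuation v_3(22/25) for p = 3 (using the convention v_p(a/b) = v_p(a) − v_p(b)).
v_3(22/25) = 0

Factor powers of 3 from the numerator and denominator of the reduced fraction: 22 = 3^0 · 22 and 25 = 3^0 · 25. Apply v_p(a/b) = v_p(a) − v_p(b): v_3(22/25) = 0 − 0 = 0.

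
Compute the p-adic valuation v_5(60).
v_5(60) = 1

v_5(n) is the largest exponent k such that 5^k divides n. Factor out: 60 = 5^1 · 12. (Sign doesn't affect v_p.) So v_5(60) = 1.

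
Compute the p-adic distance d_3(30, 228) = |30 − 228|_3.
d_3(30, 228) = 1/9

Step 1 — x − y = 30 − 228 = -198. Step 2 — v_3(-198) = 2 (factor: -198 = −(3^2 · 22); the sign does not affect v_p). Step 3 — |x − y|_3 = 3^{-2} = 1/9.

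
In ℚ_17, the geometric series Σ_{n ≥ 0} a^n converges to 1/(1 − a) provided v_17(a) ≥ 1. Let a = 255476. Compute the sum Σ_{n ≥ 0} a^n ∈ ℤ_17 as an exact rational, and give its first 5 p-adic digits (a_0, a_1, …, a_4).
Σ a^n = 1/(1 − a) = -1/255475;  first 5 digits = (1, 0, 0, 1, 3)

v_17(a) = 3 ≥ 1, so the series converges in ℤ_17 to 1/(1 − a) = 1/(1 − 255476) = -1/255475. Expand this rational in ℤ_17: compute digits iteratively via d_i = x_i mod 17, x_{i+1} = (x_i − d_i)/17. The first 5 digits are (1, 0, 0, 1, 3).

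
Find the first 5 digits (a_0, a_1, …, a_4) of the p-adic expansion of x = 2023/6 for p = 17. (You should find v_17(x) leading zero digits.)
(a_0, …, a_4) = (0, 0, 4, 14, 2)

v_17(2023/6) = 2, so a_0 = ... = a_1 = 0. Factor out: x = 17^2 · u with u = 7/6 a unit in ℤ_17. Expand u iteratively via a_{v+i} = u_i mod 17, u_{i+1} = (u_i − a_{v+i})/17:
  u_0 = 7/6;  a_2 = 4;  u_1 = (u_0 − 4)/17 = -1/6
  u_1 = -1/6;  a_3 = 14;  u_2 = (u_1 − 14)/17 = -5/6
  u_2 = -5/6;  a_4 = 2;  u_3 = (u_2 − 2)/17 = -1/6
Digits: (0, 0, 4, 14, 2).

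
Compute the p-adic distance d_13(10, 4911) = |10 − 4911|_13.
d_13(10, 4911) = 1/169

Step 1 — x − y = 10 − 4911 = -4901. Step 2 — v_13(-4901) = 2 (factor: -4901 = −(13^2 · 29); the sign does not affect v_p). Step 3 — |x − y|_13 = 13^{-2} = 1/169.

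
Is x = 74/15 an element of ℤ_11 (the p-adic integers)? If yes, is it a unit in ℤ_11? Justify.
x ∈ ℤ_11^× (unit); v_11(x) = 0

ℤ_11 = {x ∈ ℚ_11 : v_11(x) ≥ 0} and ℤ_11^× = {x ∈ ℤ_11 : v_11(x) = 0}. Here v_11(74/15) = v_11(num) − v_11(den) = 0; compare against these criteria.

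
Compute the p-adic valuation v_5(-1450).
v_5(-1450) = 2

v_5(n) is the largest exponent k such that 5^k divides n. Factor out: -1450 = -5^2 · 58. (Sign doesn't affect v_p.) So v_5(-1450) = 2.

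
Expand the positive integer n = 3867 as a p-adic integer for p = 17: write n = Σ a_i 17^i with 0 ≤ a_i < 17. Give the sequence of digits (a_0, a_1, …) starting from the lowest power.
(a_0, a_1, …) = (8, 6, 13)

Repeated division by 17 gives the digits low-to-high: 3867 = 8 + 6·17^1 + 13·17^2. Digit sequence: (8, 6, 13).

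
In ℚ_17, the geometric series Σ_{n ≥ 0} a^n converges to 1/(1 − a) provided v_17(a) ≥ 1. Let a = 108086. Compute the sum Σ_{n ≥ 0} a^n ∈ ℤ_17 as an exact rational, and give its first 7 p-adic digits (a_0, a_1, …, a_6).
Σ a^n = 1/(1 − a) = -1/108085;  first 7 digits = (1, 0, 0, 5, 1, 0, 8)

v_17(a) = 3 ≥ 1, so the series converges in ℤ_17 to 1/(1 − a) = 1/(1 − 108086) = -1/108085. Expand this rational in ℤ_17: compute digits iteratively via d_i = x_i mod 17, x_{i+1} = (x_i − d_i)/17. The first 7 digits are (1, 0, 0, 5, 1, 0, 8).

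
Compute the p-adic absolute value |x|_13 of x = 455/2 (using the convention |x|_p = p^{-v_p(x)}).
|455/2|_13 = 1/13

Step 1 — compute v_13(x) by factoring powers of 13 out of the numerator and denominator: v_13(455/2) = 1. Step 2 — apply |x|_p = p^{-v_p(x)} = 13^{-1} = 1/13.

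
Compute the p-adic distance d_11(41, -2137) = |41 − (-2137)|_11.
d_11(41, -2137) = 1/121

Step 1 — x − y = 41 − (-2137) = 2178. Step 2 — v_11(2178) = 2 (factor: 2178 = (11^2 · 18); the sign does not affect v_p). Step 3 — |x − y|_11 = 11^{-2} = 1/121.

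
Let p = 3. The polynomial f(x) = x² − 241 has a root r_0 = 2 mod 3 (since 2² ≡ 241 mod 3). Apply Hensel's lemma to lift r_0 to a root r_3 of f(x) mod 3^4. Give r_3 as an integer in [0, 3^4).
r_3 = 59 (mod 81)

Hensel's recurrence: r_{i+1} = r_i − f(r_i)·(f′(r_i))^{-1} mod 3^{i+2}, with f′(x) = 2x. Iterate:
  r_0 = 2 (mod 3)
  r_1 = 5 (mod 9)
  r_2 = 5 (mod 27)
  r_3 = 59 (mod 81)
Final: r_3 = 59, and one checks f(r_3) ≡ 0 mod 3^4.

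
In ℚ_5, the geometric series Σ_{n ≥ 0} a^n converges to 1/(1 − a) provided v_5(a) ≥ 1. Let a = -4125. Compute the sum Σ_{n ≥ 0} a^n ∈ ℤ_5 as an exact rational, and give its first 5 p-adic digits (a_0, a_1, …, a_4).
Σ a^n = 1/(1 − a) = 1/4126;  first 5 digits = (1, 0, 0, 2, 3)

v_5(a) = 3 ≥ 1, so the series converges in ℤ_5 to 1/(1 − a) = 1/(1 − (-4125)) = 1/4126. Expand this rational in ℤ_5: compute digits iteratively via d_i = x_i mod 5, x_{i+1} = (x_i − d_i)/5. The first 5 digits are (1, 0, 0, 2, 3).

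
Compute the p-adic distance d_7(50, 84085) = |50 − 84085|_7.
d_7(50, 84085) = 1/16807

Step 1 — x − y = 50 − 84085 = -84035. Step 2 — v_7(-84035) = 5 (factor: -84035 = −(7^5 · 5); the sign does not affect v_p). Step 3 — |x − y|_7 = 7^{-5} = 1/16807.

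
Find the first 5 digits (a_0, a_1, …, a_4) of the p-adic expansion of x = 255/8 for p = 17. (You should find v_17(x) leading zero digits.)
(a_0, …, a_4) = (0, 4, 2, 2, 2)

v_17(255/8) = 1, so a_0 = ... = a_0 = 0. Factor out: x = 17^1 · u with u = 15/8 a unit in ℤ_17. Expand u iteratively via a_{v+i} = u_i mod 17, u_{i+1} = (u_i − a_{v+i})/17:
  u_0 = 15/8;  a_1 = 4;  u_1 = (u_0 − 4)/17 = -1/8
  u_1 = -1/8;  a_2 = 2;  u_2 = (u_1 − 2)/17 = -1/8
  u_2 = -1/8;  a_3 = 2;  u_3 = (u_2 − 2)/17 = -1/8
  u_3 = -1/8;  a_4 = 2;  u_4 = (u_3 − 2)/17 = -1/8
Digits: (0, 4, 2, 2, 2).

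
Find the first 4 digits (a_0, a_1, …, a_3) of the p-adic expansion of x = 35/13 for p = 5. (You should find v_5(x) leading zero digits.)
(a_0, …, a_3) = (0, 4, 2, 1)

v_5(35/13) = 1, so a_0 = ... = a_0 = 0. Factor out: x = 5^1 · u with u = 7/13 a unit in ℤ_5. Expand u iteratively via a_{v+i} = u_i mod 5, u_{i+1} = (u_i − a_{v+i})/5:
  u_0 = 7/13;  a_1 = 4;  u_1 = (u_0 − 4)/5 = -9/13
  u_1 = -9/13;  a_2 = 2;  u_2 = (u_1 − 2)/5 = -7/13
  u_2 = -7/13;  a_3 = 1;  u_3 = (u_2 − 1)/5 = -4/13
Digits: (0, 4, 2, 1).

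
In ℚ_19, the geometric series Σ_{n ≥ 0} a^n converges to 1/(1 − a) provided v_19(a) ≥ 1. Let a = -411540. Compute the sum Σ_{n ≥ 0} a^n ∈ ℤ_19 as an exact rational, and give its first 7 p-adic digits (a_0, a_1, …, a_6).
Σ a^n = 1/(1 − a) = 1/411541;  first 7 digits = (1, 0, 0, 16, 15, 18, 8)

v_19(a) = 3 ≥ 1, so the series converges in ℤ_19 to 1/(1 − a) = 1/(1 − (-411540)) = 1/411541. Expand this rational in ℤ_19: compute digits iteratively via d_i = x_i mod 19, x_{i+1} = (x_i − d_i)/19. The first 7 digits are (1, 0, 0, 16, 15, 18, 8).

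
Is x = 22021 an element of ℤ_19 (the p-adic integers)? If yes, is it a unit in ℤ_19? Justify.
x ∈ ℤ_19 but not a unit; v_19(x) = 2 > 0

ℤ_19 = {x ∈ ℚ_19 : v_19(x) ≥ 0} and ℤ_19^× = {x ∈ ℤ_19 : v_19(x) = 0}. Here v_19(22021) = v_19(num) − v_19(den) = 2; compare against these criteria.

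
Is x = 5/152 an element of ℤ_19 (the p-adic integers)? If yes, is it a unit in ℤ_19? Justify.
x ∉ ℤ_19 (v_19(x) = -1 < 0)

ℤ_19 = {x ∈ ℚ_19 : v_19(x) ≥ 0} and ℤ_19^× = {x ∈ ℤ_19 : v_19(x) = 0}. Here v_19(5/152) = v_19(num) − v_19(den) = -1; compare against these criteria.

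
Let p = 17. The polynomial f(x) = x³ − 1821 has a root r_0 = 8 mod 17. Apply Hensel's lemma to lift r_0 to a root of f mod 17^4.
r_3 = 49342 (mod 83521)

Hensel: r_{i+1} = r_i − f(r_i)/f′(r_i) mod 17^{i+2}, where f′(x) = 3x². Iterate:
  r_0 = 8 (mod 17)
  r_1 = 212 (mod 289)
  r_2 = 212 (mod 4913)
  r_3 = 49342 (mod 83521)
Final: r = 49342 with f(r) ≡ 0 mod 17^4.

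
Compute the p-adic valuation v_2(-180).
v_2(-180) = 2

v_2(n) is the largest exponent k such that 2^k divides n. Factor out: -180 = -2^2 · 45. (Sign doesn't affect v_p.) So v_2(-180) = 2.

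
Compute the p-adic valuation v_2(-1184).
v_2(-1184) = 5

v_2(n) is the largest exponent k such that 2^k divides n. Factor out: -1184 = -2^5 · 37. (Sign doesn't affect v_p.) So v_2(-1184) = 5.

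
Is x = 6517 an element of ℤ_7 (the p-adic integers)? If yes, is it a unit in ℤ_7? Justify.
x ∈ ℤ_7 but not a unit; v_7(x) = 3 > 0

ℤ_7 = {x ∈ ℚ_7 : v_7(x) ≥ 0} and ℤ_7^× = {x ∈ ℤ_7 : v_7(x) = 0}. Here v_7(6517) = v_7(num) − v_7(den) = 3; compare against these criteria.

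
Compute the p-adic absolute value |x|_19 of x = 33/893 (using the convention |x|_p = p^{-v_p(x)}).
|33/893|_19 = 19

Step 1 — compute v_19(x) by factoring powers of 19 out of the numerator and denominator: v_19(33/893) = -1. Step 2 — apply |x|_p = p^{-v_p(x)} = 19^{1} = 19.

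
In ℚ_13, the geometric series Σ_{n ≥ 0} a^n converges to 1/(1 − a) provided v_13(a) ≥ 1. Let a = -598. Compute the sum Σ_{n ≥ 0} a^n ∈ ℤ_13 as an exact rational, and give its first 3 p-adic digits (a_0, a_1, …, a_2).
Σ a^n = 1/(1 − a) = 1/599;  first 3 digits = (1, 6, 6)

v_13(a) = 1 ≥ 1, so the series converges in ℤ_13 to 1/(1 − a) = 1/(1 − (-598)) = 1/599. Expand this rational in ℤ_13: compute digits iteratively via d_i = x_i mod 13, x_{i+1} = (x_i − d_i)/13. The first 3 digits are (1, 6, 6).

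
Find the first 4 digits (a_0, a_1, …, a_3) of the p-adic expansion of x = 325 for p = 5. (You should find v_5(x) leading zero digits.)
(a_0, …, a_3) = (0, 0, 3, 2)

v_5(325) = 2, so a_0 = ... = a_1 = 0. Factor out: x = 5^2 · u with u = 13 a unit in ℤ_5. Expand u iteratively via a_{v+i} = u_i mod 5, u_{i+1} = (u_i − a_{v+i})/5:
  u_0 = 13;  a_2 = 3;  u_1 = (u_0 − 3)/5 = 2
  u_1 = 2;  a_3 = 2;  u_2 = (u_1 − 2)/5 = 0
Digits: (0, 0, 3, 2).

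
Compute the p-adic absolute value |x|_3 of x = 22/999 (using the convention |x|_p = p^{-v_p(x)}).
|22/999|_3 = 27

Step 1 — compute v_3(x) by factoring powers of 3 out of the numerator and denominator: v_3(22/999) = -3. Step 2 — apply |x|_p = p^{-v_p(x)} = 3^{3} = 27.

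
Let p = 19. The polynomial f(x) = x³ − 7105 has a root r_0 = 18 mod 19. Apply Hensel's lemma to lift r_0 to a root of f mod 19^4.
r_3 = 33534 (mod 130321)

Hensel: r_{i+1} = r_i − f(r_i)/f′(r_i) mod 19^{i+2}, where f′(x) = 3x². Iterate:
  r_0 = 18 (mod 19)
  r_1 = 322 (mod 361)
  r_2 = 6098 (mod 6859)
  r_3 = 33534 (mod 130321)
Final: r = 33534 with f(r) ≡ 0 mod 19^4.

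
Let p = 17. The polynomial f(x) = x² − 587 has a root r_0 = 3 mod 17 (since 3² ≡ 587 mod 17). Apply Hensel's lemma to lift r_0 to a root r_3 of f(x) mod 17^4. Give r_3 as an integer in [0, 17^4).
r_3 = 55780 (mod 83521)

Hensel's recurrence: r_{i+1} = r_i − f(r_i)·(f′(r_i))^{-1} mod 17^{i+2}, with f′(x) = 2x. Iterate:
  r_0 = 3 (mod 17)
  r_1 = 3 (mod 289)
  r_2 = 1737 (mod 4913)
  r_3 = 55780 (mod 83521)
Final: r_3 = 55780, and one checks f(r_3) ≡ 0 mod 17^4.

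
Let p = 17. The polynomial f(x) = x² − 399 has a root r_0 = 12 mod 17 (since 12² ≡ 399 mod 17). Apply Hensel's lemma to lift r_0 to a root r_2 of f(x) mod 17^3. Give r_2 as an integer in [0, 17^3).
r_2 = 4755 (mod 4913)

Hensel's recurrence: r_{i+1} = r_i − f(r_i)·(f′(r_i))^{-1} mod 17^{i+2}, with f′(x) = 2x. Iterate:
  r_0 = 12 (mod 17)
  r_1 = 131 (mod 289)
  r_2 = 4755 (mod 4913)
Final: r_2 = 4755, and one checks f(r_2) ≡ 0 mod 17^3.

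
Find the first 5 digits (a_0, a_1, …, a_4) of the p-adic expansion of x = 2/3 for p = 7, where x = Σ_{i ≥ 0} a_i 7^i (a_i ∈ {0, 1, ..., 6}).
(a_0, …, a_4) = (3, 2, 2, 2, 2)

v_7(2/3) = 0 (numerator and denominator both coprime to 7), so x ∈ ℤ_7^×. Compute digits iteratively via a_i = x_i mod 7, x_{i+1} = (x_i − a_i)/7, with x_0 = x:
  x_0 = 2/3;  a_0 = 3;  x_1 = (x_0 − 3)/7 = -1/3
  x_1 = -1/3;  a_1 = 2;  x_2 = (x_1 − 2)/7 = -1/3
  x_2 = -1/3;  a_2 = 2;  x_3 = (x_2 − 2)/7 = -1/3
  x_3 = -1/3;  a_3 = 2;  x_4 = (x_3 − 2)/7 = -1/3
  x_4 = -1/3;  a_4 = 2;  x_5 = (x_4 − 2)/7 = -1/3
Digits: (3, 2, 2, 2, 2).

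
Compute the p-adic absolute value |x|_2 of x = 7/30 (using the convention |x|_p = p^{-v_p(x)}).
|7/30|_2 = 2

Step 1 — compute v_2(x) by factoring powers of 2 out of the numerator and denominator: v_2(7/30) = -1. Step 2 — apply |x|_p = p^{-v_p(x)} = 2^{1} = 2.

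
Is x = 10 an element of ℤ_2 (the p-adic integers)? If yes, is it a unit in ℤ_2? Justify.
x ∈ ℤ_2 but not a unit; v_2(x) = 1 > 0

ℤ_2 = {x ∈ ℚ_2 : v_2(x) ≥ 0} and ℤ_2^× = {x ∈ ℤ_2 : v_2(x) = 0}. Here v_2(10) = v_2(num) − v_2(den) = 1; compare against these criteria.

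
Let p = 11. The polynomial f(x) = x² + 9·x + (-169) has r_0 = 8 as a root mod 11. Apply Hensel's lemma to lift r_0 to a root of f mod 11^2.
r_1 = 19 (mod 121)

Hensel: r_{i+1} = r_i − f(r_i)·(f′(r_i))^{-1} mod 11^{i+2}, f′(x) = 2x + 9. Iterate:
  r_0 = 8 (mod 11)
  r_1 = 19 (mod 121)
Final: r = 19 satisfies f(r) ≡ 0 mod 11^2.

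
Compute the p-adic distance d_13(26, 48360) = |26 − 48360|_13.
d_13(26, 48360) = 1/2197

Step 1 — x − y = 26 − 48360 = -48334. Step 2 — v_13(-48334) = 3 (factor: -48334 = −(13^3 · 22); the sign does not affect v_p). Step 3 — |x − y|_13 = 13^{-3} = 1/2197.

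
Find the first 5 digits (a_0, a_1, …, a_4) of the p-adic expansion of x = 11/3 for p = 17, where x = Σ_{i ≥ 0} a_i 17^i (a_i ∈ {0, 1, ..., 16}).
(a_0, …, a_4) = (15, 5, 11, 5, 11)

v_17(11/3) = 0 (numerator and denominator both coprime to 17), so x ∈ ℤ_17^×. Compute digits iteratively via a_i = x_i mod 17, x_{i+1} = (x_i − a_i)/17, with x_0 = x:
  x_0 = 11/3;  a_0 = 15;  x_1 = (x_0 − 15)/17 = -2/3
  x_1 = -2/3;  a_1 = 5;  x_2 = (x_1 − 5)/17 = -1/3
  x_2 = -1/3;  a_2 = 11;  x_3 = (x_2 − 11)/17 = -2/3
  x_3 = -2/3;  a_3 = 5;  x_4 = (x_3 − 5)/17 = -1/3
  x_4 = -1/3;  a_4 = 11;  x_5 = (x_4 − 11)/17 = -2/3
Digits: (15, 5, 11, 5, 11).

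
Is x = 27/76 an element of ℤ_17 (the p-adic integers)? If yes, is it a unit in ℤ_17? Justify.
x ∈ ℤ_17^× (unit); v_17(x) = 0

ℤ_17 = {x ∈ ℚ_17 : v_17(x) ≥ 0} and ℤ_17^× = {x ∈ ℤ_17 : v_17(x) = 0}. Here v_17(27/76) = v_17(num) − v_17(den) = 0; compare against these criteria.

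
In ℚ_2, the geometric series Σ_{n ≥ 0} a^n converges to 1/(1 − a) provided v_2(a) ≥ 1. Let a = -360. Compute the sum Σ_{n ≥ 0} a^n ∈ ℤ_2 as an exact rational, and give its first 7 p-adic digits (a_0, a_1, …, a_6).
Σ a^n = 1/(1 − a) = 1/361;  first 7 digits = (1, 0, 0, 1, 1, 0, 1)

v_2(a) = 3 ≥ 1, so the series converges in ℤ_2 to 1/(1 − a) = 1/(1 − (-360)) = 1/361. Expand this rational in ℤ_2: compute digits iteratively via d_i = x_i mod 2, x_{i+1} = (x_i − d_i)/2. The first 7 digits are (1, 0, 0, 1, 1, 0, 1).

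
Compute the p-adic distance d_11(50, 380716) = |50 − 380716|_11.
d_11(50, 380716) = 1/14641

Step 1 — x − y = 50 − 380716 = -380666. Step 2 — v_11(-380666) = 4 (factor: -380666 = −(11^4 · 26); the sign does not affect v_p). Step 3 — |x − y|_11 = 11^{-4} = 1/14641.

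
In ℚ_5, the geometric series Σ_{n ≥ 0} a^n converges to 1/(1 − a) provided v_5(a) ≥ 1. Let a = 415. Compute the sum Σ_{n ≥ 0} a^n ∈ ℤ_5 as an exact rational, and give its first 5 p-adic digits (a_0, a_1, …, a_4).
Σ a^n = 1/(1 − a) = -1/414;  first 5 digits = (1, 3, 0, 3, 4)

v_5(a) = 1 ≥ 1, so the series converges in ℤ_5 to 1/(1 − a) = 1/(1 − 415) = -1/414. Expand this rational in ℤ_5: compute digits iteratively via d_i = x_i mod 5, x_{i+1} = (x_i − d_i)/5. The first 5 digits are (1, 3, 0, 3, 4).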